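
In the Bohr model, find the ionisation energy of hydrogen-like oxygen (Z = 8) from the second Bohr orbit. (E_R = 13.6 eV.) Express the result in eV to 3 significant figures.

218 eV

E_n = −E_R·Z²/n² = −13.6 × 8²/2² eV = -218 eV
Ionisation energy = −E_n = 218 eV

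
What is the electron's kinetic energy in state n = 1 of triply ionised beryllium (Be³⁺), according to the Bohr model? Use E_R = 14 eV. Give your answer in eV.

220 eV

For a Coulomb orbit the virial theorem gives K = −E_n.
E_n = −E_R·Z²/n², so K = E_R·Z²/n² = 14 × 4²/1² = 220 eV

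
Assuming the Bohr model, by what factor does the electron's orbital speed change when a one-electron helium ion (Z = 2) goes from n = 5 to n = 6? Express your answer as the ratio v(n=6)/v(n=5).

5/6

v ∝ Z^1 · n^-1; with Z fixed, v ∝ n^-1.
v(n=6)/v(n=5) = (6/5)^-1 = 5/6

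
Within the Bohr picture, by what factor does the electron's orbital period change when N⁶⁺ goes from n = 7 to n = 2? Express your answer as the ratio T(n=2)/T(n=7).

8/343

T ∝ Z^-2 · n^3; with Z fixed, T ∝ n^3.
T(n=2)/T(n=7) = (2/7)^3 = 8/343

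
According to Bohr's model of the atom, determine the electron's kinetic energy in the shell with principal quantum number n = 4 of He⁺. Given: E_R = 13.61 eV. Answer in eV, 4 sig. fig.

3.402 eV

For a Coulomb orbit the virial theorem gives K = −E_n.
E_n = −E_R·Z²/n², so K = E_R·Z²/n² = 13.61 × 2²/4² = 3.402 eV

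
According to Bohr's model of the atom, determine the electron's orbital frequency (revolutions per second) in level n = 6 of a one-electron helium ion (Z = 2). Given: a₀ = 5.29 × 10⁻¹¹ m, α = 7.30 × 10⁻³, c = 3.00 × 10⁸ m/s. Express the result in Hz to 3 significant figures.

r = n²a₀/Z = 9.52 × 10⁻¹⁰ m, v = Zαc/n = 7.30 × 10⁵ m/s
f = v/(2πr) = 1.22 × 10¹⁴ Hz

1.22 × 10¹⁴ Hz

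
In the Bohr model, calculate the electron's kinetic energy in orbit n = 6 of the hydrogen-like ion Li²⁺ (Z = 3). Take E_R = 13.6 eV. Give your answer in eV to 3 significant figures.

For a Coulomb orbit the virial theorem gives K = −E_n.
E_n = −E_R·Z²/n², so K = E_R·Z²/n² = 13.6 × 3²/6² = 3.40 eV

3.40 eV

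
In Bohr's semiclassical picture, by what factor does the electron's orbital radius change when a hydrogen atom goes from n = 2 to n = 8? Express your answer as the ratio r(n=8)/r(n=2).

r ∝ Z^-1 · n^2; with Z fixed, r ∝ n^2.
r(n=8)/r(n=2) = (8/2)^2 = 16

16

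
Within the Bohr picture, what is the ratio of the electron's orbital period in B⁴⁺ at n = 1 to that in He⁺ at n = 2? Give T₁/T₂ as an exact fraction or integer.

T ∝ Z^-2 · n^3
T₁/T₂ = (5/2)^-2 · (1/2)^3 = 1/50

1/50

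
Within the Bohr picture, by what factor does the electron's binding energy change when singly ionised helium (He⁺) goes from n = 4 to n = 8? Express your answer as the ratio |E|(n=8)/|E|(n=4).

1/4

|E| ∝ Z^2 · n^-2; with Z fixed, |E| ∝ n^-2.
|E|(n=8)/|E|(n=4) = (8/4)^-2 = 1/4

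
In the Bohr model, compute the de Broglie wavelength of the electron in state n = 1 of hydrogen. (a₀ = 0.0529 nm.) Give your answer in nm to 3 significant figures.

0.332 nm

The Bohr quantisation condition is nλ = 2πr_n.
r_n = n²a₀/Z = 0.0529 nm
λ = 2πr_n/n = 2π·0.0529/1 = 0.332 nm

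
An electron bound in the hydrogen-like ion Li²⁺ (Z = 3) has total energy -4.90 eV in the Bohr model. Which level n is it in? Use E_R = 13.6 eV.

5

E_n = −E_R Z²/n² ⇒ n² = E_R Z²/(−E_n) = 13.6 × 3² / 4.90 ≈ 24.98
n = 5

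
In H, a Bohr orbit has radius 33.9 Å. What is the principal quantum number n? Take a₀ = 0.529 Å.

8

r_n = n²a₀/Z ⇒ n² = rZ/a₀ = 33.9 × 1 / 0.529 ≈ 64.08
n = 8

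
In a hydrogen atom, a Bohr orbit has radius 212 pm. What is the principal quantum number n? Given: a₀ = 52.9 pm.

r_n = n²a₀/Z ⇒ n² = rZ/a₀ = 212 × 1 / 52.9 ≈ 4.01
n = 2

2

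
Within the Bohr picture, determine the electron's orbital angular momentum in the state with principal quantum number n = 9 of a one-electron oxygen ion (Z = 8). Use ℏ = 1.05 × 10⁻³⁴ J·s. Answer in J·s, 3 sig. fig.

9.45 × 10⁻³⁴ J·s

L_n = nℏ = 9 × 1.05 × 10⁻³⁴ = 9.45 × 10⁻³⁴ J·s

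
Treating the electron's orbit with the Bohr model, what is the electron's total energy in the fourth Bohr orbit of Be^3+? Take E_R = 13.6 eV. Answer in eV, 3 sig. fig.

E_n = −E_R·Z²/n² = −13.6 × 4²/4² = -13.6 eV

-13.6 eV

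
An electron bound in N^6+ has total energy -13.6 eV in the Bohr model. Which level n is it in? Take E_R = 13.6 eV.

7

E_n = −E_R Z²/n² ⇒ n² = E_R Z²/(−E_n) = 13.6 × 7² / 13.6 ≈ 49.00
n = 7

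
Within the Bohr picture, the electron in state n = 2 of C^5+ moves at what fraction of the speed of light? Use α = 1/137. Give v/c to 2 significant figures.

0.022

v_n = Zαc/n, so v/c = Zα/n = 6 × 0.0073 / 2 = 0.022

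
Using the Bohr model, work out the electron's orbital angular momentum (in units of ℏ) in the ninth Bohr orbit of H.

L_n = nℏ, so L/ℏ = n = 9.

9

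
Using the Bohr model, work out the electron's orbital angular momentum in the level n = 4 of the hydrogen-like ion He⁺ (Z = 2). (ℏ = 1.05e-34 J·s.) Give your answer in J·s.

4.20e-34 J·s

L_n = nℏ = 4 × 1.05e-34 = 4.20e-34 J·s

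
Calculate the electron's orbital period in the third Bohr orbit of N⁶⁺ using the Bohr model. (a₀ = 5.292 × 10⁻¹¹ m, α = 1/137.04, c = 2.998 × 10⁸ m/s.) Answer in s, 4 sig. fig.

r = n²a₀/Z = 3²·5.292 × 10⁻¹¹/7 = 6.804 × 10⁻¹¹ m
v = Zαc/n = 7·0.007297·2.998 × 10⁸/3 = 5.105 × 10⁶ m/s
T = 2πr/v = 8.375 × 10⁻¹⁷ s

8.375 × 10⁻¹⁷ s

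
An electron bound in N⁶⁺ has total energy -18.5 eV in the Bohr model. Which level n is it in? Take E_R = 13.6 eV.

6

E_n = −E_R Z²/n² ⇒ n² = E_R Z²/(−E_n) = 13.6 × 7² / 18.5 ≈ 36.02
n = 6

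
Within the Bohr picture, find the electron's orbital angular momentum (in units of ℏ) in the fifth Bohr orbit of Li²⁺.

5

L_n = nℏ, so L/ℏ = n = 5.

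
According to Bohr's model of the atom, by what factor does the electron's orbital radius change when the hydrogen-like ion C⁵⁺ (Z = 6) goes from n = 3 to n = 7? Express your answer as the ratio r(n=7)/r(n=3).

49/9

r ∝ Z^-1 · n^2; with Z fixed, r ∝ n^2.
r(n=7)/r(n=3) = (7/3)^2 = 49/9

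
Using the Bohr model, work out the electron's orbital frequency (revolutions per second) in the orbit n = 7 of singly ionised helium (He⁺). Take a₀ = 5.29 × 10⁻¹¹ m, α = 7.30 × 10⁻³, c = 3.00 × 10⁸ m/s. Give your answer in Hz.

7.68 × 10¹³ Hz

r = n²a₀/Z = 1.30 × 10⁻⁹ m, v = Zαc/n = 6.26 × 10⁵ m/s
f = v/(2πr) = 7.68 × 10¹³ Hz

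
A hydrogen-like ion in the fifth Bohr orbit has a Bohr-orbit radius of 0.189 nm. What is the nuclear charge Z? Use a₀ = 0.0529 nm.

7

r_n = n²a₀/Z ⇒ Z = n²a₀/r = 5² × 0.0529 / 0.189 ≈ 7.00
Z = 7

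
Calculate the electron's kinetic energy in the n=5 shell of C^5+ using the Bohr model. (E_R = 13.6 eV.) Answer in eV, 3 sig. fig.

19.6 eV

For a Coulomb orbit the virial theorem gives K = −E_n.
E_n = −E_R·Z²/n², so K = E_R·Z²/n² = 13.6 × 6²/5² = 19.6 eV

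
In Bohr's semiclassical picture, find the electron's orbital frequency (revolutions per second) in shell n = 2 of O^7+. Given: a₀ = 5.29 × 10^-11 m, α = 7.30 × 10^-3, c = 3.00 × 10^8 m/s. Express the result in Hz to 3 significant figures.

r = n²a₀/Z = 2.65 × 10^-11 m, v = Zαc/n = 8.76 × 10^6 m/s
f = v/(2πr) = 5.27 × 10^16 Hz

5.27 × 10^16 Hz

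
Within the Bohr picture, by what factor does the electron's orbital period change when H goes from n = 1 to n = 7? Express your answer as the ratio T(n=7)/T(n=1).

343

T ∝ Z^-2 · n^3; with Z fixed, T ∝ n^3.
T(n=7)/T(n=1) = (7/1)^3 = 343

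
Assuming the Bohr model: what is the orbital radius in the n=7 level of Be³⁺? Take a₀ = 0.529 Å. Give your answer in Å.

r_n = n²a₀/Z = 7² × 0.529 / 4
    = 49 × 0.529 / 4 = 6.48 Å

6.48 Å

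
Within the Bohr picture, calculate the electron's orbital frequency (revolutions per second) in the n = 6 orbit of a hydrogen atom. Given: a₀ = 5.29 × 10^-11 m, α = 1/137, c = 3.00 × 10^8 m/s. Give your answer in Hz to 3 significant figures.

3.05 × 10^13 Hz

r = n²a₀/Z = 1.90 × 10^-9 m, v = Zαc/n = 3.65 × 10^5 m/s
f = v/(2πr) = 3.05 × 10^13 Hz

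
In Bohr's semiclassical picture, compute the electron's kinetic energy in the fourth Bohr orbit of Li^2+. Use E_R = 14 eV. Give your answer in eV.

7.9 eV

For a Coulomb orbit the virial theorem gives K = −E_n.
E_n = −E_R·Z²/n², so K = E_R·Z²/n² = 14 × 3²/4² = 7.9 eV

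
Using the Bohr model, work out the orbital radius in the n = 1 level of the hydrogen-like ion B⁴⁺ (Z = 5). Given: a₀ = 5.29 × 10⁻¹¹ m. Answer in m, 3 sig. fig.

r_n = n²a₀/Z = 1² × 5.29 × 10⁻¹¹ / 5
    = 1 × 5.29 × 10⁻¹¹ / 5 = 1.06 × 10⁻¹¹ m

1.06 × 10⁻¹¹ m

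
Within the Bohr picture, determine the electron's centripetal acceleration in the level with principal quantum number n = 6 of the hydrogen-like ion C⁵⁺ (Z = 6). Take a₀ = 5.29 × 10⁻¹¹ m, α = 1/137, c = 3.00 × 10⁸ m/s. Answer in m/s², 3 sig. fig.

1.51 × 10²² m/s²

r = n²a₀/Z = 3.17 × 10⁻¹⁰ m, v = Zαc/n = 2.19 × 10⁶ m/s
a = v²/r = (2.19 × 10⁶)² / 3.17 × 10⁻¹⁰ = 1.51 × 10²² m/s²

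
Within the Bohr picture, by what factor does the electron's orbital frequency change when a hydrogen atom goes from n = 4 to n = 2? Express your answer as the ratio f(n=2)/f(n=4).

f ∝ Z^2 · n^-3; with Z fixed, f ∝ n^-3.
f(n=2)/f(n=4) = (2/4)^-3 = 8

8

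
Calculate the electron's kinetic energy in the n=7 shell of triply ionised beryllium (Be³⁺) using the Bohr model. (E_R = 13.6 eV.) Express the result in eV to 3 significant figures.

4.44 eV

For a Coulomb orbit the virial theorem gives K = −E_n.
E_n = −E_R·Z²/n², so K = E_R·Z²/n² = 13.6 × 4²/7² = 4.44 eV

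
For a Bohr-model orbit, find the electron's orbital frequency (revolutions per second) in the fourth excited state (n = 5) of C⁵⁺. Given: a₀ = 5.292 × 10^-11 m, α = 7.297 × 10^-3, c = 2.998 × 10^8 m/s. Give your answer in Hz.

r = n²a₀/Z = 2.205 × 10^-10 m, v = Zαc/n = 2.625 × 10^6 m/s
f = v/(2πr) = 1.895 × 10^15 Hz

1.895 × 10^15 Hz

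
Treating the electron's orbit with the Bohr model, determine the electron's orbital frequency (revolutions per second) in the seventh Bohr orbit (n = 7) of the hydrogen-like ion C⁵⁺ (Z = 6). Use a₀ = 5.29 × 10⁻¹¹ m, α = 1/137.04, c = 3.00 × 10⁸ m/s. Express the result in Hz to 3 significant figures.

6.91 × 10¹⁴ Hz

r = n²a₀/Z = 4.32 × 10⁻¹⁰ m, v = Zαc/n = 1.88 × 10⁶ m/s
f = v/(2πr) = 6.91 × 10¹⁴ Hz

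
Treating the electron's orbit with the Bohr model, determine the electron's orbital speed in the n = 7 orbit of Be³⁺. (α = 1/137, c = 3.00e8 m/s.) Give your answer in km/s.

1250 km/s

v_n = Zαc/n = 4 × 0.00730 × 3.00e8 / 7
    = 1250 km/s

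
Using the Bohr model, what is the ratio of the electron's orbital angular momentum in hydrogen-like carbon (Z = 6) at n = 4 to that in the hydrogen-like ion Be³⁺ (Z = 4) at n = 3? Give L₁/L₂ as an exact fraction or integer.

L = nℏ is independent of Z.
L₁/L₂ = n₁/n₂ = 4/3 = 4/3

4/3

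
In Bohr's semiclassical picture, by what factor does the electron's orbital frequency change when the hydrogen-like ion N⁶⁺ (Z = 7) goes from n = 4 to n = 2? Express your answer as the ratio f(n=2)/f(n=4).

f ∝ Z^2 · n^-3; with Z fixed, f ∝ n^-3.
f(n=2)/f(n=4) = (2/4)^-3 = 8

8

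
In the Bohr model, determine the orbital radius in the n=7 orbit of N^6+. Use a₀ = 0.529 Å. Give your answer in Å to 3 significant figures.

r_n = n²a₀/Z = 7² × 0.529 / 7
    = 49 × 0.529 / 7 = 3.70 Å

3.70 Å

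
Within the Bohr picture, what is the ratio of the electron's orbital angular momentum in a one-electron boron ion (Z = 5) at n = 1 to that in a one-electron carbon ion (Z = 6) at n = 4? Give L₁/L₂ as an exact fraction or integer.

L = nℏ is independent of Z.
L₁/L₂ = n₁/n₂ = 1/4 = 1/4

1/4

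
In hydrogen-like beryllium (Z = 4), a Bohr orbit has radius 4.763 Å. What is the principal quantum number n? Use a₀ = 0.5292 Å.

r_n = n²a₀/Z ⇒ n² = rZ/a₀ = 4.763 × 4 / 0.5292 ≈ 36.00
n = 6

6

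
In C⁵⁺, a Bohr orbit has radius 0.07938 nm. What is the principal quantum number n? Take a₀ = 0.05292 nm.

r_n = n²a₀/Z ⇒ n² = rZ/a₀ = 0.07938 × 6 / 0.05292 ≈ 9.00
n = 3

3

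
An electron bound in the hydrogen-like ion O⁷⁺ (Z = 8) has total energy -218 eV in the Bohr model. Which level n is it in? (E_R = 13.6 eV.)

E_n = −E_R Z²/n² ⇒ n² = E_R Z²/(−E_n) = 13.6 × 8² / 218 ≈ 3.99
n = 2

2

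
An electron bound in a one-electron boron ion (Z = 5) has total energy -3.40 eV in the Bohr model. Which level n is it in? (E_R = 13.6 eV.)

E_n = −E_R Z²/n² ⇒ n² = E_R Z²/(−E_n) = 13.6 × 5² / 3.40 ≈ 100.00
n = 10

10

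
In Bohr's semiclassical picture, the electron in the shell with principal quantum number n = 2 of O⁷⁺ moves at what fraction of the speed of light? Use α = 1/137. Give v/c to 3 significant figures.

v_n = Zαc/n, so v/c = Zα/n = 8 × 0.00730 / 2 = 0.0292

0.0292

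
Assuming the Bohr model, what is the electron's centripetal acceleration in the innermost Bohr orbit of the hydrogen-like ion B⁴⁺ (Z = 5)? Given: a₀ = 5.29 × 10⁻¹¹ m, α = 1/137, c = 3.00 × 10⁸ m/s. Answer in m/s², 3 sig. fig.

1.13 × 10²⁵ m/s²

r = n²a₀/Z = 1.06 × 10⁻¹¹ m, v = Zαc/n = 1.09 × 10⁷ m/s
a = v²/r = (1.09 × 10⁷)² / 1.06 × 10⁻¹¹ = 1.13 × 10²⁵ m/s²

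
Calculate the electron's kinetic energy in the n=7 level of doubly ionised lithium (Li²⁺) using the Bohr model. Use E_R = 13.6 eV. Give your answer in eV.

2.50 eV

For a Coulomb orbit the virial theorem gives K = −E_n.
E_n = −E_R·Z²/n², so K = E_R·Z²/n² = 13.6 × 3²/7² = 2.50 eV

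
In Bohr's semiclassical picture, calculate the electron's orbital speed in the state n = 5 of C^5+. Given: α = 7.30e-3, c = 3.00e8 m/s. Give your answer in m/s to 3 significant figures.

2.63e6 m/s

v_n = Zαc/n = 6 × 0.00730 × 3.00e8 / 5
    = 2.63e6 m/s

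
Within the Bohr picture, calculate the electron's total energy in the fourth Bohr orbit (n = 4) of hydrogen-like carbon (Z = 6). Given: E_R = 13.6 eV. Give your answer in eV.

E_n = −E_R·Z²/n² = −13.6 × 6²/4² = -30.6 eV

-30.6 eV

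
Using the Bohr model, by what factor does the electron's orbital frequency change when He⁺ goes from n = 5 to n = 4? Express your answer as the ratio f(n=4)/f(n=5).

125/64

f ∝ Z^2 · n^-3; with Z fixed, f ∝ n^-3.
f(n=4)/f(n=5) = (4/5)^-3 = 125/64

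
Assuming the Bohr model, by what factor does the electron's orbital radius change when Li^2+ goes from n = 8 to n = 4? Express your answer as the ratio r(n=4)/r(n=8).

1/4

r ∝ Z^-1 · n^2; with Z fixed, r ∝ n^2.
r(n=4)/r(n=8) = (4/8)^2 = 1/4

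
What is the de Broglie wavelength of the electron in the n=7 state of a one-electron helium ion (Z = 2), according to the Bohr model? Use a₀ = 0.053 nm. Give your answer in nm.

The Bohr quantisation condition is nλ = 2πr_n.
r_n = n²a₀/Z = 1.3 nm
λ = 2πr_n/n = 2π·1.3/7 = 1.2 nm

1.2 nm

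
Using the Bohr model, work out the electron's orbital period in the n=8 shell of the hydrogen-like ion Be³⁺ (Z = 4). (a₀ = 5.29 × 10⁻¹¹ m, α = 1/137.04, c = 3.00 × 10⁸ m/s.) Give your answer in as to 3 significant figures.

r = n²a₀/Z = 8²·5.29 × 10⁻¹¹/4 = 8.46 × 10⁻¹⁰ m
v = Zαc/n = 4·0.00730·3.00 × 10⁸/8 = 1.09 × 10⁶ m/s
T = 2πr/v = 4.86 × 10⁻¹⁵ s = 4860 as

4860 as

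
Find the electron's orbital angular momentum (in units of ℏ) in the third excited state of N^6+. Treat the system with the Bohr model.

4

L_n = nℏ, so L/ℏ = n = 4.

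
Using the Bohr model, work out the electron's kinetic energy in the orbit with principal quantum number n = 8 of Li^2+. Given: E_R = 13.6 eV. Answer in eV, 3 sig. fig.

1.91 eV

For a Coulomb orbit the virial theorem gives K = −E_n.
E_n = −E_R·Z²/n², so K = E_R·Z²/n² = 13.6 × 3²/8² = 1.91 eV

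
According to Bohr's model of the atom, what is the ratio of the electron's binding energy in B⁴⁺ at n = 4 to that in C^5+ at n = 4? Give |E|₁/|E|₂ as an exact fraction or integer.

|E| ∝ Z^2 · n^-2
|E|₁/|E|₂ = (5/6)^2 · (4/4)^-2 = 25/36

25/36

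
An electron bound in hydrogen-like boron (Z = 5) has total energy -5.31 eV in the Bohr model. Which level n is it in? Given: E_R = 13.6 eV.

8

E_n = −E_R Z²/n² ⇒ n² = E_R Z²/(−E_n) = 13.6 × 5² / 5.31 ≈ 64.03
n = 8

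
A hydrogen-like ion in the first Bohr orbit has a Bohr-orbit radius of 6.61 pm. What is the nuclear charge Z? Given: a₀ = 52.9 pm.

8

r_n = n²a₀/Z ⇒ Z = n²a₀/r = 1² × 52.9 / 6.61 ≈ 8.00
Z = 8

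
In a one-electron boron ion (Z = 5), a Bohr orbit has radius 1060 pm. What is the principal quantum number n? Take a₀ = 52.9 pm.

10

r_n = n²a₀/Z ⇒ n² = rZ/a₀ = 1060 × 5 / 52.9 ≈ 100.19
n = 10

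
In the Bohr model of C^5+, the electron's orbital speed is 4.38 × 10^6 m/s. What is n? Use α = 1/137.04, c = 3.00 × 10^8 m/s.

3

v_n = Zαc/n ⇒ n = Zαc/v = 6 × 0.00730 × 3.00 × 10^8 / 4.38 × 10^6 ≈ 3.00
n = 3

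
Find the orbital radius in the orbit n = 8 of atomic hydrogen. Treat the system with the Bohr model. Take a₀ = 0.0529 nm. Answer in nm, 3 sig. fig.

r_n = n²a₀/Z = 8² × 0.0529 / 1
    = 64 × 0.0529 / 1 = 3.39 nm

3.39 nm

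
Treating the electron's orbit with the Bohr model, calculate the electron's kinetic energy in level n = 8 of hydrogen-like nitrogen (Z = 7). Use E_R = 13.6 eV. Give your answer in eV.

10.4 eV

For a Coulomb orbit the virial theorem gives K = −E_n.
E_n = −E_R·Z²/n², so K = E_R·Z²/n² = 13.6 × 7²/8² = 10.4 eV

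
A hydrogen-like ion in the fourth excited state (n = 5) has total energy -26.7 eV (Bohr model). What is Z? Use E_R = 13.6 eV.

E_n = −E_R Z²/n² ⇒ Z² = −E_n n²/E_R = 26.7 × 5² / 13.6 ≈ 49.08
Z = 7

7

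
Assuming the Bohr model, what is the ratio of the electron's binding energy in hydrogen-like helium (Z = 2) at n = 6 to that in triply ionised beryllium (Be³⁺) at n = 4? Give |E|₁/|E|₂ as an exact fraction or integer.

1/9

|E| ∝ Z^2 · n^-2
|E|₁/|E|₂ = (2/4)^2 · (6/4)^-2 = 1/9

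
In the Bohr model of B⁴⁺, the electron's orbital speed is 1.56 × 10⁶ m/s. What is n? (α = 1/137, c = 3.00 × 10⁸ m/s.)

7

v_n = Zαc/n ⇒ n = Zαc/v = 5 × 0.00730 × 3.00 × 10⁸ / 1.56 × 10⁶ ≈ 7.02
n = 7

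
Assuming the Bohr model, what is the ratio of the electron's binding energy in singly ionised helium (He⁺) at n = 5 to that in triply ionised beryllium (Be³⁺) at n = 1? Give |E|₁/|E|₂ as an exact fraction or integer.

1/100

|E| ∝ Z^2 · n^-2
|E|₁/|E|₂ = (2/4)^2 · (5/1)^-2 = 1/100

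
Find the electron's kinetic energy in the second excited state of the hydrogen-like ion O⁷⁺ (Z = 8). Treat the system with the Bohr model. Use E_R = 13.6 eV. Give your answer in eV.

96.7 eV

For a Coulomb orbit the virial theorem gives K = −E_n.
E_n = −E_R·Z²/n², so K = E_R·Z²/n² = 13.6 × 8²/3² = 96.7 eV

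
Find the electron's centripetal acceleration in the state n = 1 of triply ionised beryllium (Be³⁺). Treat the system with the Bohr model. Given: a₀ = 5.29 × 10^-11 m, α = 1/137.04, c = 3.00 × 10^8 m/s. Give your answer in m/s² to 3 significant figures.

r = n²a₀/Z = 1.32 × 10^-11 m, v = Zαc/n = 8.76 × 10^6 m/s
a = v²/r = (8.76 × 10^6)² / 1.32 × 10^-11 = 5.80 × 10^24 m/s²

5.80 × 10^24 m/s²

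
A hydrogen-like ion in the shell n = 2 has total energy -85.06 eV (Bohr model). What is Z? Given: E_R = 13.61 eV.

5

E_n = −E_R Z²/n² ⇒ Z² = −E_n n²/E_R = 85.06 × 2² / 13.61 ≈ 25.00
Z = 5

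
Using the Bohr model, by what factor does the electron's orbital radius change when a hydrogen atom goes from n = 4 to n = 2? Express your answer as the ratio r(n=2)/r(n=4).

r ∝ Z^-1 · n^2; with Z fixed, r ∝ n^2.
r(n=2)/r(n=4) = (2/4)^2 = 1/4

1/4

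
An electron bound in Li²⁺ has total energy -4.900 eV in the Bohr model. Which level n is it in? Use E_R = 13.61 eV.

E_n = −E_R Z²/n² ⇒ n² = E_R Z²/(−E_n) = 13.61 × 3² / 4.900 ≈ 25.00
n = 5

5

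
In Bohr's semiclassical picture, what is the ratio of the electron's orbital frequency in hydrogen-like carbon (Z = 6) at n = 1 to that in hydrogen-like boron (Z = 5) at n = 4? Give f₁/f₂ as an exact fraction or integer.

f ∝ Z^2 · n^-3
f₁/f₂ = (6/5)^2 · (1/4)^-3 = 2304/25

2304/25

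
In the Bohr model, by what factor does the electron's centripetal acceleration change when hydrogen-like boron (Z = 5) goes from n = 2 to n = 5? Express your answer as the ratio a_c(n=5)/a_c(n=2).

a_c ∝ Z^3 · n^-4; with Z fixed, a_c ∝ n^-4.
a_c(n=5)/a_c(n=2) = (5/2)^-4 = 16/625

16/625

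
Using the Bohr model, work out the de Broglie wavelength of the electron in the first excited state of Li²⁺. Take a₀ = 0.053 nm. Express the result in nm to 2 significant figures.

The Bohr quantisation condition is nλ = 2πr_n.
r_n = n²a₀/Z = 0.071 nm
λ = 2πr_n/n = 2π·0.071/2 = 0.22 nm

0.22 nm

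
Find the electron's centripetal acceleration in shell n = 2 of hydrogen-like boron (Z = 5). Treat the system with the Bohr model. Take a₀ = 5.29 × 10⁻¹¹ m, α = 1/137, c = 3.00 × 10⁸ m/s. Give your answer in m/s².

r = n²a₀/Z = 4.23 × 10⁻¹¹ m, v = Zαc/n = 5.47 × 10⁶ m/s
a = v²/r = (5.47 × 10⁶)² / 4.23 × 10⁻¹¹ = 7.08 × 10²³ m/s²

7.08 × 10²³ m/s²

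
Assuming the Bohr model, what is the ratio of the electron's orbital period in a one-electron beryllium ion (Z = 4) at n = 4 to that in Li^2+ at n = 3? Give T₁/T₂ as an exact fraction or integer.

4/3

T ∝ Z^-2 · n^3
T₁/T₂ = (4/3)^-2 · (4/3)^3 = 4/3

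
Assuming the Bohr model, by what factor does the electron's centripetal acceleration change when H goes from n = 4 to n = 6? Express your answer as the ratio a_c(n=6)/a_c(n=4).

a_c ∝ Z^3 · n^-4; with Z fixed, a_c ∝ n^-4.
a_c(n=6)/a_c(n=4) = (6/4)^-4 = 16/81

16/81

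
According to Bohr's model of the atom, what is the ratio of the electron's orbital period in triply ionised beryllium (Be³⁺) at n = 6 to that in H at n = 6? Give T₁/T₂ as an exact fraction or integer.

T ∝ Z^-2 · n^3
T₁/T₂ = (4/1)^-2 · (6/6)^3 = 1/16

1/16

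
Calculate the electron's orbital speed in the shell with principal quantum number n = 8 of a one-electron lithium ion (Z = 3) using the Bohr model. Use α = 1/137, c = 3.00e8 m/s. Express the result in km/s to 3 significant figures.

821 km/s

v_n = Zαc/n = 3 × 0.00730 × 3.00e8 / 8
    = 821 km/s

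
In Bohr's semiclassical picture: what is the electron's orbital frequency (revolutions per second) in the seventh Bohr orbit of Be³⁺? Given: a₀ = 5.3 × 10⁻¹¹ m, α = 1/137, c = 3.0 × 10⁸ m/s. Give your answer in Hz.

3.1 × 10¹⁴ Hz

r = n²a₀/Z = 6.5 × 10⁻¹⁰ m, v = Zαc/n = 1.3 × 10⁶ m/s
f = v/(2πr) = 3.1 × 10¹⁴ Hz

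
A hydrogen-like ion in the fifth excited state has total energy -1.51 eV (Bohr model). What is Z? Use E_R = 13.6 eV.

2

E_n = −E_R Z²/n² ⇒ Z² = −E_n n²/E_R = 1.51 × 6² / 13.6 ≈ 4.00
Z = 2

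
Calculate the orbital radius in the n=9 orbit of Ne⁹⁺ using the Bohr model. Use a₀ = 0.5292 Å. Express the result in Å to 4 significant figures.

r_n = n²a₀/Z = 9² × 0.5292 / 10
    = 81 × 0.5292 / 10 = 4.287 Å

4.287 Å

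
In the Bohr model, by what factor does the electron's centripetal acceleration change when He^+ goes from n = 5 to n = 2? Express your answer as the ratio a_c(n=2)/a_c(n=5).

625/16

a_c ∝ Z^3 · n^-4; with Z fixed, a_c ∝ n^-4.
a_c(n=2)/a_c(n=5) = (2/5)^-4 = 625/16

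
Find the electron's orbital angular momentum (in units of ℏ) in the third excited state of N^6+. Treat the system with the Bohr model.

4

L_n = nℏ, so L/ℏ = n = 4.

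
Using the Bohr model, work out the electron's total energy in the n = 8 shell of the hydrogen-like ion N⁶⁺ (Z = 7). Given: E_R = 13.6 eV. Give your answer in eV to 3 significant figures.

E_n = −E_R·Z²/n² = −13.6 × 7²/8² = -10.4 eV

-10.4 eV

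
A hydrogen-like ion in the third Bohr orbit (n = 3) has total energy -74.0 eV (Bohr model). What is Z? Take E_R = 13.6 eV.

7

E_n = −E_R Z²/n² ⇒ Z² = −E_n n²/E_R = 74.0 × 3² / 13.6 ≈ 48.97
Z = 7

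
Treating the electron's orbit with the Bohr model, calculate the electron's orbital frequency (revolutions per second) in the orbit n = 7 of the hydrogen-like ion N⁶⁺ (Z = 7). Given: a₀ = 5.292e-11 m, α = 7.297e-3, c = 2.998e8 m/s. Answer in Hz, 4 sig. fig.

r = n²a₀/Z = 3.704e-10 m, v = Zαc/n = 2.188e6 m/s
f = v/(2πr) = 9.399e14 Hz

9.399e14 Hz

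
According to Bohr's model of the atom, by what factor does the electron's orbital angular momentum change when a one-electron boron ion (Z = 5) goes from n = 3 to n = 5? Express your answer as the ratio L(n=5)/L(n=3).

L = nℏ depends only on n, so L ∝ n.
L(n=5)/L(n=3) = (5/3)^1 = 5/3

5/3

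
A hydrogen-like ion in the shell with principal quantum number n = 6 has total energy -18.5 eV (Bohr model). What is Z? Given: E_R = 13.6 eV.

7

E_n = −E_R Z²/n² ⇒ Z² = −E_n n²/E_R = 18.5 × 6² / 13.6 ≈ 48.97
Z = 7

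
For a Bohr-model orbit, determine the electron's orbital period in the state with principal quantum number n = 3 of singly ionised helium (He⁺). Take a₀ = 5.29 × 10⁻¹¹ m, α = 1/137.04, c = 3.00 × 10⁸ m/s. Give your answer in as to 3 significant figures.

r = n²a₀/Z = 3²·5.29 × 10⁻¹¹/2 = 2.38 × 10⁻¹⁰ m
v = Zαc/n = 2·0.00730·3.00 × 10⁸/3 = 1.46 × 10⁶ m/s
T = 2πr/v = 1.02 × 10⁻¹⁵ s = 1020 as

1020 as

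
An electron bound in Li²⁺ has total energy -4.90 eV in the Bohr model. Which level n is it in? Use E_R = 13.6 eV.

5

E_n = −E_R Z²/n² ⇒ n² = E_R Z²/(−E_n) = 13.6 × 3² / 4.90 ≈ 24.98
n = 5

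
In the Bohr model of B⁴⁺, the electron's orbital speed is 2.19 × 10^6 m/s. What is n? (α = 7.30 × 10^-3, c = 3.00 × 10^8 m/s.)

5

v_n = Zαc/n ⇒ n = Zαc/v = 5 × 0.00730 × 3.00 × 10^8 / 2.19 × 10^6 ≈ 5.00
n = 5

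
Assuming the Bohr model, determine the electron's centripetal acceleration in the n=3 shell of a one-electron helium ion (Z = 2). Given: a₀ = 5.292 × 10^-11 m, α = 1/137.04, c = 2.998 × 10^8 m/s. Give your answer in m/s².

8.932 × 10^21 m/s²

r = n²a₀/Z = 2.381 × 10^-10 m, v = Zαc/n = 1.458 × 10^6 m/s
a = v²/r = (1.458 × 10^6)² / 2.381 × 10^-10 = 8.932 × 10^21 m/s²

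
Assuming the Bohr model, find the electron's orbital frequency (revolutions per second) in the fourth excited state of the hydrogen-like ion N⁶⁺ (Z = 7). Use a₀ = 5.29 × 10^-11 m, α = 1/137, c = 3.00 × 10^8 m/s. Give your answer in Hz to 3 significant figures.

r = n²a₀/Z = 1.89 × 10^-10 m, v = Zαc/n = 3.07 × 10^6 m/s
f = v/(2πr) = 2.58 × 10^15 Hz

2.58 × 10^15 Hz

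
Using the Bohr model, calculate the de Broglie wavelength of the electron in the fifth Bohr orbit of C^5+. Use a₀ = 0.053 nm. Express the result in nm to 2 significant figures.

0.28 nm

The Bohr quantisation condition is nλ = 2πr_n.
r_n = n²a₀/Z = 0.22 nm
λ = 2πr_n/n = 2π·0.22/5 = 0.28 nm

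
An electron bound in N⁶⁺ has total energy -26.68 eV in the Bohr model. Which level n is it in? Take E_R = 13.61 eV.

5

E_n = −E_R Z²/n² ⇒ n² = E_R Z²/(−E_n) = 13.61 × 7² / 26.68 ≈ 25.00
n = 5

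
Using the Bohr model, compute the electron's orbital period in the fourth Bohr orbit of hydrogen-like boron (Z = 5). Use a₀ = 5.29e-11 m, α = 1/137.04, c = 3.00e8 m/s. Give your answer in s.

r = n²a₀/Z = 4²·5.29e-11/5 = 1.69e-10 m
v = Zαc/n = 5·0.00730·3.00e8/4 = 2.74e6 m/s
T = 2πr/v = 3.89e-16 s

3.89e-16 s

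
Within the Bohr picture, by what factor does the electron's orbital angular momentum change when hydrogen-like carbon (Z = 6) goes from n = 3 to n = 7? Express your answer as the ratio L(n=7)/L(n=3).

7/3

L = nℏ depends only on n, so L ∝ n.
L(n=7)/L(n=3) = (7/3)^1 = 7/3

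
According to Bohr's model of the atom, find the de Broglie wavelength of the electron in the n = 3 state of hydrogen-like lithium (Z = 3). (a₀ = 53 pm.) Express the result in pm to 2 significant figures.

The Bohr quantisation condition is nλ = 2πr_n.
r_n = n²a₀/Z = 160 pm
λ = 2πr_n/n = 2π·160/3 = 330 pm

330 pm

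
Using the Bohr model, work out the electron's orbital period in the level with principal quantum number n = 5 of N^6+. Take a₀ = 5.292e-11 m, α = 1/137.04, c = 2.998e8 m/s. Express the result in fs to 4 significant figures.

0.3877 fs

r = n²a₀/Z = 5²·5.292e-11/7 = 1.890e-10 m
v = Zαc/n = 7·0.007297·2.998e8/5 = 3.063e6 m/s
T = 2πr/v = 3.877e-16 s = 0.3877 fs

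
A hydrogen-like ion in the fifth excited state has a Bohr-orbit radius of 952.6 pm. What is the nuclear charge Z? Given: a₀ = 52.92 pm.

r_n = n²a₀/Z ⇒ Z = n²a₀/r = 6² × 52.92 / 952.6 ≈ 2.00
Z = 2

2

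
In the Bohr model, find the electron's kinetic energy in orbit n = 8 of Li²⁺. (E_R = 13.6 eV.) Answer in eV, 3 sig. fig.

1.91 eV

For a Coulomb orbit the virial theorem gives K = −E_n.
E_n = −E_R·Z²/n², so K = E_R·Z²/n² = 13.6 × 3²/8² = 1.91 eV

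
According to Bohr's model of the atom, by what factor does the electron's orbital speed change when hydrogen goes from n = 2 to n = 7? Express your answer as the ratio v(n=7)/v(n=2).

v ∝ Z^1 · n^-1; with Z fixed, v ∝ n^-1.
v(n=7)/v(n=2) = (7/2)^-1 = 2/7

2/7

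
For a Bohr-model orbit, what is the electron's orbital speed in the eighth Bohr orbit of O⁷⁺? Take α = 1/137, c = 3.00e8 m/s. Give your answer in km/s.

v_n = Zαc/n = 8 × 0.00730 × 3.00e8 / 8
    = 2190 km/s

2190 km/s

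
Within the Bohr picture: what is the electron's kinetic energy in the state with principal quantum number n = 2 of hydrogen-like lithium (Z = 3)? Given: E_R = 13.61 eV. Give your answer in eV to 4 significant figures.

30.62 eV

For a Coulomb orbit the virial theorem gives K = −E_n.
E_n = −E_R·Z²/n², so K = E_R·Z²/n² = 13.61 × 3²/2² = 30.62 eV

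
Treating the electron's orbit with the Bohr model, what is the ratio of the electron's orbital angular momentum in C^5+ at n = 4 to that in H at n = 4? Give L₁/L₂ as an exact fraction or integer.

1

L = nℏ is independent of Z.
L₁/L₂ = n₁/n₂ = 4/4 = 1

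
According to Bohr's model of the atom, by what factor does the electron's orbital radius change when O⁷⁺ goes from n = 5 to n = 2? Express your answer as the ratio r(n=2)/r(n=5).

4/25

r ∝ Z^-1 · n^2; with Z fixed, r ∝ n^2.
r(n=2)/r(n=5) = (2/5)^2 = 4/25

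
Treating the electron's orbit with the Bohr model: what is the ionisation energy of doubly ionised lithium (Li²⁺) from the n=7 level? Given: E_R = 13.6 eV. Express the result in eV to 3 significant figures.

E_n = −E_R·Z²/n² = −13.6 × 3²/7² eV = -2.50 eV
Ionisation energy = −E_n = 2.50 eV

2.50 eV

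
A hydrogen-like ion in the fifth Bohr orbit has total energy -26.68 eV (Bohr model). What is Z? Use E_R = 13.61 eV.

7

E_n = −E_R Z²/n² ⇒ Z² = −E_n n²/E_R = 26.68 × 5² / 13.61 ≈ 49.01
Z = 7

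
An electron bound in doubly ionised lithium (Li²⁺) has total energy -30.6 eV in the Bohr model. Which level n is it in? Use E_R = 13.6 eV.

E_n = −E_R Z²/n² ⇒ n² = E_R Z²/(−E_n) = 13.6 × 3² / 30.6 ≈ 4.00
n = 2

2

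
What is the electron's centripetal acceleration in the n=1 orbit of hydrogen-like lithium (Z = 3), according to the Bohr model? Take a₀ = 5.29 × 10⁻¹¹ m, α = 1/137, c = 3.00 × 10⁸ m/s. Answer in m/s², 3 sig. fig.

r = n²a₀/Z = 1.76 × 10⁻¹¹ m, v = Zαc/n = 6.57 × 10⁶ m/s
a = v²/r = (6.57 × 10⁶)² / 1.76 × 10⁻¹¹ = 2.45 × 10²⁴ m/s²

2.45 × 10²⁴ m/s²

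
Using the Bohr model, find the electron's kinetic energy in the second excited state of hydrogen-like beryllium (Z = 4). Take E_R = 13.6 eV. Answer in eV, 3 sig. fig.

For a Coulomb orbit the virial theorem gives K = −E_n.
E_n = −E_R·Z²/n², so K = E_R·Z²/n² = 13.6 × 4²/3² = 24.2 eV

24.2 eV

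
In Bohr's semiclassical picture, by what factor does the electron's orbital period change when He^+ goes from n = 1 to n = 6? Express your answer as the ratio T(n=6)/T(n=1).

T ∝ Z^-2 · n^3; with Z fixed, T ∝ n^3.
T(n=6)/T(n=1) = (6/1)^3 = 216

216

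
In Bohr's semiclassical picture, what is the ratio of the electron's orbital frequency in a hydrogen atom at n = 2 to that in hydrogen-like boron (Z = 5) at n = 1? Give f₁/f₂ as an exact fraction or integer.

f ∝ Z^2 · n^-3
f₁/f₂ = (1/5)^2 · (2/1)^-3 = 1/200

1/200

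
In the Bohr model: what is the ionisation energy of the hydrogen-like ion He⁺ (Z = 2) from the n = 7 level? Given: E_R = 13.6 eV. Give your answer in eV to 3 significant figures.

E_n = −E_R·Z²/n² = −13.6 × 2²/7² eV = -1.11 eV
Ionisation energy = −E_n = 1.11 eV

1.11 eV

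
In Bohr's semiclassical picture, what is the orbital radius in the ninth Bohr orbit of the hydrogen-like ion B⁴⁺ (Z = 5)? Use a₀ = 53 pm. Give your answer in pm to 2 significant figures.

r_n = n²a₀/Z = 9² × 53 / 5
    = 81 × 53 / 5 = 860 pm

860 pm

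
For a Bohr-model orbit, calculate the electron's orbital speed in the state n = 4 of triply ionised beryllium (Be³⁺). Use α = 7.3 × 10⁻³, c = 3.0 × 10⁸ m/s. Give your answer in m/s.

2.2 × 10⁶ m/s

v_n = Zαc/n = 4 × 0.0073 × 3.0 × 10⁸ / 4
    = 2.2 × 10⁶ m/s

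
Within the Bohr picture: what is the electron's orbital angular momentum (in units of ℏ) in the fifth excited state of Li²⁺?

L_n = nℏ, so L/ℏ = n = 6.

6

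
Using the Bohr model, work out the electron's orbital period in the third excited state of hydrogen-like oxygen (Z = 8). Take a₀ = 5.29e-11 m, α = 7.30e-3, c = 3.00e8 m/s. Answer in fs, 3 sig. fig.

r = n²a₀/Z = 4²·5.29e-11/8 = 1.06e-10 m
v = Zαc/n = 8·0.00730·3.00e8/4 = 4.38e6 m/s
T = 2πr/v = 1.52e-16 s = 0.152 fs

0.152 fs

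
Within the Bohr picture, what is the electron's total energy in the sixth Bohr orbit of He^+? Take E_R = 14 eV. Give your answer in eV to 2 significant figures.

E_n = −E_R·Z²/n² = −14 × 2²/6² = -1.6 eV

-1.6 eV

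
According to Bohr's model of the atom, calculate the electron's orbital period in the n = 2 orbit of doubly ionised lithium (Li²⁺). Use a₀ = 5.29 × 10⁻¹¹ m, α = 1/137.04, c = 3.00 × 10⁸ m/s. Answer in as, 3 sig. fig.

135 as

r = n²a₀/Z = 2²·5.29 × 10⁻¹¹/3 = 7.05 × 10⁻¹¹ m
v = Zαc/n = 3·0.00730·3.00 × 10⁸/2 = 3.28 × 10⁶ m/s
T = 2πr/v = 1.35 × 10⁻¹⁶ s = 135 as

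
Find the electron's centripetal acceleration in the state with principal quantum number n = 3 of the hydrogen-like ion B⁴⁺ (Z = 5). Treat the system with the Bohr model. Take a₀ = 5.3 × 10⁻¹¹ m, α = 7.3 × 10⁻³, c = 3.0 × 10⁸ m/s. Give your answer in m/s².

1.4 × 10²³ m/s²

r = n²a₀/Z = 9.5 × 10⁻¹¹ m, v = Zαc/n = 3.6 × 10⁶ m/s
a = v²/r = (3.6 × 10⁶)² / 9.5 × 10⁻¹¹ = 1.4 × 10²³ m/s²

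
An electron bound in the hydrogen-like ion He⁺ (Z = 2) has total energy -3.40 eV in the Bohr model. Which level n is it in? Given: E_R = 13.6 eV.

4

E_n = −E_R Z²/n² ⇒ n² = E_R Z²/(−E_n) = 13.6 × 2² / 3.40 ≈ 16.00
n = 4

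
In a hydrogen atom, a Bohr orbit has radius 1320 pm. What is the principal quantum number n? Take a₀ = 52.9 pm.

5

r_n = n²a₀/Z ⇒ n² = rZ/a₀ = 1320 × 1 / 52.9 ≈ 24.95
n = 5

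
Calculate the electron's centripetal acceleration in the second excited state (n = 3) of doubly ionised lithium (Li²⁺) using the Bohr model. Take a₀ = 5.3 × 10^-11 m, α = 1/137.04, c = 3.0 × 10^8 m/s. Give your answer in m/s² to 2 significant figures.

3.0 × 10^22 m/s²

r = n²a₀/Z = 1.6 × 10^-10 m, v = Zαc/n = 2.2 × 10^6 m/s
a = v²/r = (2.2 × 10^6)² / 1.6 × 10^-10 = 3.0 × 10^22 m/s²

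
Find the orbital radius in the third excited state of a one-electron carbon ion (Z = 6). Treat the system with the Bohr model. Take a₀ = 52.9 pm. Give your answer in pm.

141 pm

r_n = n²a₀/Z = 4² × 52.9 / 6
    = 16 × 52.9 / 6 = 141 pm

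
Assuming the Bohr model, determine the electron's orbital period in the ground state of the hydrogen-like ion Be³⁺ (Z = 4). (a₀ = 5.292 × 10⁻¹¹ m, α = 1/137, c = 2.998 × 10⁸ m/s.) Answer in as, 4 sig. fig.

r = n²a₀/Z = 1²·5.292 × 10⁻¹¹/4 = 1.323 × 10⁻¹¹ m
v = Zαc/n = 4·0.007299·2.998 × 10⁸/1 = 8.753 × 10⁶ m/s
T = 2πr/v = 9.497 × 10⁻¹⁸ s = 9.497 as

9.497 as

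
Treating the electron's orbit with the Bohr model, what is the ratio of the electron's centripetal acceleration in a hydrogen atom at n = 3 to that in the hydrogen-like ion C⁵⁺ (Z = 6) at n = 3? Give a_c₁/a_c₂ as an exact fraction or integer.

1/216

a_c ∝ Z^3 · n^-4
a_c₁/a_c₂ = (1/6)^3 · (3/3)^-4 = 1/216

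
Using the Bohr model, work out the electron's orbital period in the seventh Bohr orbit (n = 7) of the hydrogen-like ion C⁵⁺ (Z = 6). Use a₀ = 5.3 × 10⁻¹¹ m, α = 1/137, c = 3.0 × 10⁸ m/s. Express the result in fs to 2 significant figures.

r = n²a₀/Z = 7²·5.3 × 10⁻¹¹/6 = 4.3 × 10⁻¹⁰ m
v = Zαc/n = 6·0.0073·3.0 × 10⁸/7 = 1.9 × 10⁶ m/s
T = 2πr/v = 1.4 × 10⁻¹⁵ s = 1.4 fs

1.4 fs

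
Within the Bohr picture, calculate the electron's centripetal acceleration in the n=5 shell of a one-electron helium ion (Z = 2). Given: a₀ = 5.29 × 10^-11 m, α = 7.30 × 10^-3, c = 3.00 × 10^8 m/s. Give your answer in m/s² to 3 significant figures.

1.16 × 10^21 m/s²

r = n²a₀/Z = 6.61 × 10^-10 m, v = Zαc/n = 8.76 × 10^5 m/s
a = v²/r = (8.76 × 10^5)² / 6.61 × 10^-10 = 1.16 × 10^21 m/s²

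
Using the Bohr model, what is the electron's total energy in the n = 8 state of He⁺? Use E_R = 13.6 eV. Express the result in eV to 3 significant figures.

-0.850 eV

E_n = −E_R·Z²/n² = −13.6 × 2²/8² = -0.850 eV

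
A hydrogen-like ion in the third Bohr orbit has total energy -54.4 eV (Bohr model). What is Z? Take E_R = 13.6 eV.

6

E_n = −E_R Z²/n² ⇒ Z² = −E_n n²/E_R = 54.4 × 3² / 13.6 ≈ 36.00
Z = 6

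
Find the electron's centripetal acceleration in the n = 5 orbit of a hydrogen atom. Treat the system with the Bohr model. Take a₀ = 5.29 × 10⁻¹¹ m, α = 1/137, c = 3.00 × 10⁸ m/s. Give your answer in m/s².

1.45 × 10²⁰ m/s²

r = n²a₀/Z = 1.32 × 10⁻⁹ m, v = Zαc/n = 4.38 × 10⁵ m/s
a = v²/r = (4.38 × 10⁵)² / 1.32 × 10⁻⁹ = 1.45 × 10²⁰ m/s²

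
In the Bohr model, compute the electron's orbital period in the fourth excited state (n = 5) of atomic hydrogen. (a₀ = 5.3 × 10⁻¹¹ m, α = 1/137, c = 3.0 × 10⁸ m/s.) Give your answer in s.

1.9 × 10⁻¹⁴ s

r = n²a₀/Z = 5²·5.3 × 10⁻¹¹/1 = 1.3 × 10⁻⁹ m
v = Zαc/n = 1·0.0073·3.0 × 10⁸/5 = 4.4 × 10⁵ m/s
T = 2πr/v = 1.9 × 10⁻¹⁴ s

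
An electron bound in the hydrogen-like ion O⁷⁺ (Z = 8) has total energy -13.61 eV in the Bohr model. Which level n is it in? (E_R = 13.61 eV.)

8

E_n = −E_R Z²/n² ⇒ n² = E_R Z²/(−E_n) = 13.61 × 8² / 13.61 ≈ 64.00
n = 8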